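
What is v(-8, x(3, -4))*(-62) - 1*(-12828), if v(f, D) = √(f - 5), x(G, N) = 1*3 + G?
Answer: 12828 - 62*I*√13 ≈ 12828.0 - 223.54*I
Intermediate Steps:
x(G, N) = 3 + G
v(f, D) = √(-5 + f)
v(-8, x(3, -4))*(-62) - 1*(-12828) = √(-5 - 8)*(-62) - 1*(-12828) = √(-13)*(-62) + 12828 = (I*√13)*(-62) + 12828 = -62*I*√13 + 12828 = 12828 - 62*I*√13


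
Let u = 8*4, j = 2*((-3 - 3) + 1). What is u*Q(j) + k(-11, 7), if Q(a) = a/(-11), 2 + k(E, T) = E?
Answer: 177/11 ≈ 16.091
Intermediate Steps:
k(E, T) = -2 + E
j = -10 (j = 2*(-6 + 1) = 2*(-5) = -10)
Q(a) = -a/11 (Q(a) = a*(-1/11) = -a/11)
u = 32
u*Q(j) + k(-11, 7) = 32*(-1/11*(-10)) + (-2 - 11) = 32*(10/11) - 13 = 320/11 - 13 = 177/11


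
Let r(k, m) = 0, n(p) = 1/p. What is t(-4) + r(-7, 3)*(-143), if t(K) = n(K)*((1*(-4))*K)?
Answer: -4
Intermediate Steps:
t(K) = -4 (t(K) = ((1*(-4))*K)/K = (-4*K)/K = -4)
t(-4) + r(-7, 3)*(-143) = -4 + 0*(-143) = -4 + 0 = -4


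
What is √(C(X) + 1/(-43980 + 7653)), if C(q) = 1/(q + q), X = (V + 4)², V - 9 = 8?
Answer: √286135670/508578 ≈ 0.033260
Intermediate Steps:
V = 17 (V = 9 + 8 = 17)
X = 441 (X = (17 + 4)² = 21² = 441)
C(q) = 1/(2*q)
√(C(X) + 1/(-43980 + 7653)) = √((½)/441 + 1/(-43980 + 7653)) = √((½)*(1/441) + 1/(-36327)) = √(1/882 - 1/36327) = √(11815/10680138) = √286135670/508578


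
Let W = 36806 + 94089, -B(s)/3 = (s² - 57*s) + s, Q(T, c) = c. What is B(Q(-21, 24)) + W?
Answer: 133199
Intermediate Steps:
B(s) = -3*s² + 168*s (B(s) = -3*((s² - 57*s) + s) = -3*(s² - 56*s) = -3*s² + 168*s)
W = 130895
B(Q(-21, 24)) + W = 3*24*(56 - 1*24) + 130895 = 3*24*(56 - 24) + 130895 = 3*24*32 + 130895 = 2304 + 130895 = 133199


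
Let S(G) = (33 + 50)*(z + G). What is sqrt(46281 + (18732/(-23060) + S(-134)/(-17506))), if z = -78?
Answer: 2*sqrt(29461647740947524430)/50461045 ≈ 215.13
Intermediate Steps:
S(G) = -6474 + 83*G (S(G) = (33 + 50)*(-78 + G) = 83*(-78 + G) = -6474 + 83*G)
sqrt(46281 + (18732/(-23060) + S(-134)/(-17506))) = sqrt(46281 + (18732/(-23060) + (-6474 + 83*(-134))/(-17506))) = sqrt(46281 + (18732*(-1/23060) + (-6474 - 11122)*(-1/17506))) = sqrt(46281 + (-4683/5765 - 17596*(-1/17506))) = sqrt(46281 + (-4683/5765 + 8798/8753)) = sqrt(46281 + 9730171/50461045) = sqrt(2335397353816/50461045) = 2*sqrt(29461647740947524430)/50461045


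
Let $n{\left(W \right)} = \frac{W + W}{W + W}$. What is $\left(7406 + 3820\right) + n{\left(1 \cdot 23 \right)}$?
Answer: $11227$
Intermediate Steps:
$n{\left(W \right)} = 1$ ($n{\left(W \right)} = \frac{2 W}{2 W} = 2 W \frac{1}{2 W} = 1$)
$\left(7406 + 3820\right) + n{\left(1 \cdot 23 \right)} = \left(7406 + 3820\right) + 1 = 11226 + 1 = 11227$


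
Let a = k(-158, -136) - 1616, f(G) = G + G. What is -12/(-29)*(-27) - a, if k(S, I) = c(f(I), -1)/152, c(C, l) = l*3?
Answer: 7074167/4408 ≈ 1604.8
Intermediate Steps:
f(G) = 2*G
c(C, l) = 3*l
k(S, I) = -3/152 (k(S, I) = (3*(-1))/152 = -3*1/152 = -3/152)
a = -245635/152 (a = -3/152 - 1616 = -245635/152 ≈ -1616.0)
-12/(-29)*(-27) - a = -12/(-29)*(-27) - 1*(-245635/152) = -12*(-1)/29*(-27) + 245635/152 = -4*(-3/29)*(-27) + 245635/152 = (12/29)*(-27) + 245635/152 = -324/29 + 245635/152 = 7074167/4408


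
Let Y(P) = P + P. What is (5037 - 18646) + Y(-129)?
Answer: -13867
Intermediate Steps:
Y(P) = 2*P
(5037 - 18646) + Y(-129) = (5037 - 18646) + 2*(-129) = -13609 - 258 = -13867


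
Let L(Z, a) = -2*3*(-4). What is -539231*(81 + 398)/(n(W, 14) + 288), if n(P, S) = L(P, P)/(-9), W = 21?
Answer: -774874947/856 ≈ -9.0523e+5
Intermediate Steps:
L(Z, a) = 24 (L(Z, a) = -6*(-4) = 24)
n(P, S) = -8/3 (n(P, S) = 24/(-9) = 24*(-1/9) = -8/3)
-539231*(81 + 398)/(n(W, 14) + 288) = -539231*(81 + 398)/(-8/3 + 288) = -539231/((856/3)/479) = -539231/((856/3)*(1/479)) = -539231/856/1437 = -539231*1437/856 = -774874947/856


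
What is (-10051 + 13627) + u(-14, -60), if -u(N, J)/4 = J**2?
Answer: -10824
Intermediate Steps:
u(N, J) = -4*J**2
(-10051 + 13627) + u(-14, -60) = (-10051 + 13627) - 4*(-60)**2 = 3576 - 4*3600 = 3576 - 14400 = -10824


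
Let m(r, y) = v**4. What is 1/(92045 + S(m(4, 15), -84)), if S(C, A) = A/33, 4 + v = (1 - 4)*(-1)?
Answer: 11/1012467 ≈ 1.0865e-5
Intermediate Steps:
v = -1 (v = -4 + (1 - 4)*(-1) = -4 - 3*(-1) = -4 + 3 = -1)
m(r, y) = 1 (m(r, y) = (-1)**4 = 1)
S(C, A) = A/33 (S(C, A) = A*(1/33) = A/33)
1/(92045 + S(m(4, 15), -84)) = 1/(92045 + (1/33)*(-84)) = 1/(92045 - 28/11) = 1/(1012467/11) = 11/1012467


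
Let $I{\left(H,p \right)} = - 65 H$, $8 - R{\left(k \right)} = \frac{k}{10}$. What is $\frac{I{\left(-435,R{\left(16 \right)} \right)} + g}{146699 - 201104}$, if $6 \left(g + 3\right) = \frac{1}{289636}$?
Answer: $- \frac{49131533953}{94545879480} \approx -0.51966$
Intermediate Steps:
$R{\left(k \right)} = 8 - \frac{k}{10}$
$g = - \frac{5213447}{1737816}$ ($g = -3 + \frac{1}{6 \cdot 289636} = -3 + \frac{1}{6} \cdot \frac{1}{289636} = -3 + \frac{1}{1737816} = - \frac{5213447}{1737816} \approx -3.0$)
$\frac{I{\left(-435,R{\left(16 \right)} \right)} + g}{146699 - 201104} = \frac{\left(-65\right) \left(-435\right) - \frac{5213447}{1737816}}{146699 - 201104} = \frac{28275 - \frac{5213447}{1737816}}{-54405} = \frac{49131533953}{1737816} \left(- \frac{1}{54405}\right) = - \frac{49131533953}{94545879480}$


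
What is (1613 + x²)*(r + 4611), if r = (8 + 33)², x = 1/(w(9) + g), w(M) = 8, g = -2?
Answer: 91342537/9 ≈ 1.0149e+7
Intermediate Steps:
x = ⅙ (x = 1/(8 - 2) = 1/6 = ⅙ ≈ 0.16667)
r = 1681 (r = 41² = 1681)
(1613 + x²)*(r + 4611) = (1613 + (⅙)²)*(1681 + 4611) = (1613 + 1/36)*6292 = (58069/36)*6292 = 91342537/9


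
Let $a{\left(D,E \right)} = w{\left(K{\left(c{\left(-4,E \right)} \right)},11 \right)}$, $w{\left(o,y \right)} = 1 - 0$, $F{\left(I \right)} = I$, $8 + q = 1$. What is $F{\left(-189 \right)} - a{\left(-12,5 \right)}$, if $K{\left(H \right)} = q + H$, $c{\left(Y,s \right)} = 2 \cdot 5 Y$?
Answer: $-190$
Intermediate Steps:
$q = -7$ ($q = -8 + 1 = -7$)
$c{\left(Y,s \right)} = 10 Y$
$K{\left(H \right)} = -7 + H$
$w{\left(o,y \right)} = 1$ ($w{\left(o,y \right)} = 1 + 0 = 1$)
$a{\left(D,E \right)} = 1$
$F{\left(-189 \right)} - a{\left(-12,5 \right)} = -189 - 1 = -190$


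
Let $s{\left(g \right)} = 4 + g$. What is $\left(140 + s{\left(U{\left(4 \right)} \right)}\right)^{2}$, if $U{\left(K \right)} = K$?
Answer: $21904$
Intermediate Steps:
$\left(140 + s{\left(U{\left(4 \right)} \right)}\right)^{2} = \left(140 + \left(4 + 4\right)\right)^{2} = \left(140 + 8\right)^{2} = 148^{2} = 21904$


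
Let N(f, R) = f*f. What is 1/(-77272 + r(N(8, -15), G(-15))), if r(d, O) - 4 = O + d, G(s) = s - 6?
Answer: -1/77225 ≈ -1.2949e-5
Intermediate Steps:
N(f, R) = f²
G(s) = -6 + s
r(d, O) = 4 + O + d (r(d, O) = 4 + (O + d) = 4 + O + d)
1/(-77272 + r(N(8, -15), G(-15))) = 1/(-77272 + (4 + (-6 - 15) + 8²)) = 1/(-77272 + (4 - 21 + 64)) = 1/(-77272 + 47) = 1/(-77225) = -1/77225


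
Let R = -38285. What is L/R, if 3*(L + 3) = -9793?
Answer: 754/8835 ≈ 0.085342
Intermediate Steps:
L = -9802/3 (L = -3 + (1/3)*(-9793) = -3 - 9793/3 = -9802/3 ≈ -3267.3)
L/R = -9802/3/(-38285) = -9802/3*(-1/38285) = 754/8835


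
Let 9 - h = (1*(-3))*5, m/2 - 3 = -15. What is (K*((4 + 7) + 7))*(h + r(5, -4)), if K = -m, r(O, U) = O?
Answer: 12528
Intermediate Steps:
m = -24 (m = 6 + 2*(-15) = 6 - 30 = -24)
K = 24 (K = -1*(-24) = 24)
h = 24 (h = 9 - 1*(-3)*5 = 9 - (-3)*5 = 9 - 1*(-15) = 9 + 15 = 24)
(K*((4 + 7) + 7))*(h + r(5, -4)) = (24*((4 + 7) + 7))*(24 + 5) = (24*(11 + 7))*29 = (24*18)*29 = 432*29 = 12528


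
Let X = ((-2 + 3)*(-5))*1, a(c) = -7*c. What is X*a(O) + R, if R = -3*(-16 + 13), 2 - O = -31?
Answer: 1164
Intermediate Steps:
O = 33 (O = 2 - 1*(-31) = 2 + 31 = 33)
R = 9 (R = -3*(-3) = 9)
X = -5 (X = (1*(-5))*1 = -5*1 = -5)
X*a(O) + R = -(-35)*33 + 9 = -5*(-231) + 9 = 1155 + 9 = 1164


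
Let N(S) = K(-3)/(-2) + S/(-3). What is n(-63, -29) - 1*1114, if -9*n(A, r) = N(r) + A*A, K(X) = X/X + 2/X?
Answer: -28009/18 ≈ -1556.1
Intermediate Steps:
K(X) = 1 + 2/X
N(S) = -⅙ - S/3 (N(S) = ((2 - 3)/(-3))/(-2) + S/(-3) = -⅓*(-1)*(-½) + S*(-⅓) = (⅓)*(-½) - S/3 = -⅙ - S/3)
n(A, r) = 1/54 - A²/9 + r/27 (n(A, r) = -((-⅙ - r/3) + A*A)/9 = -((-⅙ - r/3) + A²)/9 = -(-⅙ + A² - r/3)/9 = 1/54 - A²/9 + r/27)
n(-63, -29) - 1*1114 = (1/54 - ⅑*(-63)² + (1/27)*(-29)) - 1*1114 = (1/54 - ⅑*3969 - 29/27) - 1114 = (1/54 - 441 - 29/27) - 1114 = -7957/18 - 1114 = -28009/18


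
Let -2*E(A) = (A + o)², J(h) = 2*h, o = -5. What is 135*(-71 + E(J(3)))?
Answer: -19305/2 ≈ -9652.5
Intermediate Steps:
E(A) = -(-5 + A)²/2 (E(A) = -(A - 5)²/2 = -(-5 + A)²/2)
135*(-71 + E(J(3))) = 135*(-71 - (-5 + 2*3)²/2) = 135*(-71 - (-5 + 6)²/2) = 135*(-71 - ½*1²) = 135*(-71 - ½*1) = 135*(-71 - ½) = 135*(-143/2) = -19305/2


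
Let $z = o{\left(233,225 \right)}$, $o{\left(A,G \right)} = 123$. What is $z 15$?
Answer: $1845$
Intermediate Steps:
$z = 123$
$z 15 = 123 \cdot 15 = 1845$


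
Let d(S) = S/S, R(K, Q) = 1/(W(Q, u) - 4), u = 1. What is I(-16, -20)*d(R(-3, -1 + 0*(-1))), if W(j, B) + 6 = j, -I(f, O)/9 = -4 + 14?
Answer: -90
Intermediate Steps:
I(f, O) = -90 (I(f, O) = -9*(-4 + 14) = -9*10 = -90)
W(j, B) = -6 + j
R(K, Q) = 1/(-10 + Q) (R(K, Q) = 1/((-6 + Q) - 4) = 1/(-10 + Q))
d(S) = 1
I(-16, -20)*d(R(-3, -1 + 0*(-1))) = -90*1 = -90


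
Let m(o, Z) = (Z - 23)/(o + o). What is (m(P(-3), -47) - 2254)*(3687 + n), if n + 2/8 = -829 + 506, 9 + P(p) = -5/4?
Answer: -620773335/82 ≈ -7.5704e+6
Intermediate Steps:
P(p) = -41/4 (P(p) = -9 - 5/4 = -41/4)
n = -1293/4 (n = -¼ + (-829 + 506) = -¼ - 323 = -1293/4 ≈ -323.25)
m(o, Z) = (-23 + Z)/(2*o) (m(o, Z) = (-23 + Z)/((2*o)) = (-23 + Z)*(1/(2*o)) = (-23 + Z)/(2*o))
(m(P(-3), -47) - 2254)*(3687 + n) = ((-23 - 47)/(2*(-41/4)) - 2254)*(3687 - 1293/4) = ((½)*(-4/41)*(-70) - 2254)*(13455/4) = (140/41 - 2254)*(13455/4) = -92274/41*13455/4 = -620773335/82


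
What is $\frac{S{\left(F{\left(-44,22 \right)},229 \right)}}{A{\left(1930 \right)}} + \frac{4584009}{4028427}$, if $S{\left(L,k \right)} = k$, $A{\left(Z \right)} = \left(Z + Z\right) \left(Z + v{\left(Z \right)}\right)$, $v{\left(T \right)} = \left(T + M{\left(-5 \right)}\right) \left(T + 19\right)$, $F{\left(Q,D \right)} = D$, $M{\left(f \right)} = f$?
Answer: $\frac{22139991066386161}{19456623351488700} \approx 1.1379$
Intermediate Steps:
$v{\left(T \right)} = \left(-5 + T\right) \left(19 + T\right)$ ($v{\left(T \right)} = \left(T - 5\right) \left(T + 19\right) = \left(-5 + T\right) \left(19 + T\right)$)
$A{\left(Z \right)} = 2 Z \left(-95 + Z^{2} + 15 Z\right)$ ($A{\left(Z \right)} = \left(Z + Z\right) \left(Z + \left(-95 + Z^{2} + 14 Z\right)\right) = 2 Z \left(-95 + Z^{2} + 15 Z\right)$)
$\frac{S{\left(F{\left(-44,22 \right)},229 \right)}}{A{\left(1930 \right)}} + \frac{4584009}{4028427} = \frac{229}{2 \cdot 1930 \left(-95 + 1930^{2} + 15 \cdot 1930\right)} + \frac{4584009}{4028427} = \frac{229}{2 \cdot 1930 \left(-95 + 3724900 + 28950\right)} + 4584009 \cdot \frac{1}{4028427} = \frac{229}{2 \cdot 1930 \cdot 3753755} + \frac{1528003}{1342809} = \frac{229}{14489494300} + \frac{1528003}{1342809} = \frac{22139991066386161}{19456623351488700}$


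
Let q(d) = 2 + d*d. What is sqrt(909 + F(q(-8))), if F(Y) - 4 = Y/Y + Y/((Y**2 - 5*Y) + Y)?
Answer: sqrt(3513478)/62 ≈ 30.233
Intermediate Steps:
q(d) = 2 + d**2
F(Y) = 5 + Y/(Y**2 - 4*Y) (F(Y) = 4 + (Y/Y + Y/((Y**2 - 5*Y) + Y)) = 4 + (1 + Y/(Y**2 - 4*Y)) = 5 + Y/(Y**2 - 4*Y))
sqrt(909 + F(q(-8))) = sqrt(909 + (-19 + 5*(2 + (-8)**2))/(-4 + (2 + (-8)**2))) = sqrt(909 + (-19 + 5*(2 + 64))/(-4 + (2 + 64))) = sqrt(909 + (-19 + 5*66)/(-4 + 66)) = sqrt(909 + (-19 + 330)/62) = sqrt(909 + (1/62)*311) = sqrt(909 + 311/62) = sqrt(56669/62) = sqrt(3513478)/62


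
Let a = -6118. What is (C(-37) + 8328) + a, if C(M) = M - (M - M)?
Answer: 2173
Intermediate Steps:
C(M) = M (C(M) = M - 1*0 = M + 0 = M)
(C(-37) + 8328) + a = (-37 + 8328) - 6118 = 8291 - 6118 = 2173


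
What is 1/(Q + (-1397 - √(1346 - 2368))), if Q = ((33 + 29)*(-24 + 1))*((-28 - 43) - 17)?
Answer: 124091/15398577303 + I*√1022/15398577303 ≈ 8.0586e-6 + 2.0761e-9*I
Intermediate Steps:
Q = 125488 (Q = (62*(-23))*(-71 - 17) = -1426*(-88) = 125488)
1/(Q + (-1397 - √(1346 - 2368))) = 1/(125488 + (-1397 - √(1346 - 2368))) = 1/(125488 + (-1397 - √(-1022))) = 1/(125488 + (-1397 - I*√1022)) = 1/(124091 - I*√1022)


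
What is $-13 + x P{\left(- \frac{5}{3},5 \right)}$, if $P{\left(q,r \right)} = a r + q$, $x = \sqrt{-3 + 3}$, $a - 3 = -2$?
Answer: $-13$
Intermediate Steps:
$a = 1$ ($a = 3 - 2 = 1$)
$x = 0$ ($x = \sqrt{0} = 0$)
$P{\left(q,r \right)} = q + r$ ($P{\left(q,r \right)} = 1 r + q = r + q = q + r$)
$-13 + x P{\left(- \frac{5}{3},5 \right)} = -13 + 0 \left(- \frac{5}{3} + 5\right) = -13 + 0 \cdot \frac{10}{3} = -13 + 0 = -13$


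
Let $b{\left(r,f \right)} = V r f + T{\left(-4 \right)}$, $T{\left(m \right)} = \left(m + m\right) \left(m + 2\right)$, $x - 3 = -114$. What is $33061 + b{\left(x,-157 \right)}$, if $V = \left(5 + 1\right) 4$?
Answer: $451325$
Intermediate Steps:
$x = -111$ ($x = 3 - 114 = -111$)
$T{\left(m \right)} = 2 m \left(2 + m\right)$
$V = 24$ ($V = 6 \cdot 4 = 24$)
$b{\left(r,f \right)} = 16 + 24 f r$ ($b{\left(r,f \right)} = 24 r f + 2 \left(-4\right) \left(2 - 4\right) = 24 f r + 2 \left(-4\right) \left(-2\right) = 24 f r + 16 = 16 + 24 f r$)
$33061 + b{\left(x,-157 \right)} = 33061 + \left(16 + 24 \left(-157\right) \left(-111\right)\right) = 33061 + \left(16 + 418248\right) = 33061 + 418264 = 451325$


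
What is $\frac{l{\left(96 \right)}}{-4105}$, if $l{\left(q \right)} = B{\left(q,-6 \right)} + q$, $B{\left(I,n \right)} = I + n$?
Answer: $- \frac{186}{4105} \approx -0.045311$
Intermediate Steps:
$l{\left(q \right)} = -6 + 2 q$ ($l{\left(q \right)} = \left(q - 6\right) + q = \left(-6 + q\right) + q = -6 + 2 q$)
$\frac{l{\left(96 \right)}}{-4105} = \frac{-6 + 2 \cdot 96}{-4105} = \left(-6 + 192\right) \left(- \frac{1}{4105}\right) = 186 \left(- \frac{1}{4105}\right) = - \frac{186}{4105}$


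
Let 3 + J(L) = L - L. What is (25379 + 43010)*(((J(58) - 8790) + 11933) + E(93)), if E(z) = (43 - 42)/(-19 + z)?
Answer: 15890936429/74 ≈ 2.1474e+8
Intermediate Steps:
J(L) = -3 (J(L) = -3 + (L - L) = -3 + 0 = -3)
E(z) = 1/(-19 + z)
(25379 + 43010)*(((J(58) - 8790) + 11933) + E(93)) = (25379 + 43010)*(((-3 - 8790) + 11933) + 1/(-19 + 93)) = 68389*((-8793 + 11933) + 1/74) = 68389*(3140 + 1/74) = 68389*(232361/74) = 15890936429/74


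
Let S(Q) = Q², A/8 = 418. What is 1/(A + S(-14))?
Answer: 1/3540 ≈ 0.00028249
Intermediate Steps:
A = 3344 (A = 8*418 = 3344)
1/(A + S(-14)) = 1/(3344 + (-14)²) = 1/(3344 + 196) = 1/3540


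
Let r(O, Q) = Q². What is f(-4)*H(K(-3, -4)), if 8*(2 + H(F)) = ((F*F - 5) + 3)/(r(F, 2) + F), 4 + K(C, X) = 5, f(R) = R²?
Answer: -162/5 ≈ -32.400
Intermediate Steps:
K(C, X) = 1 (K(C, X) = -4 + 5 = 1)
H(F) = -2 + (-2 + F²)/(8*(4 + F)) (H(F) = -2 + (((F*F - 5) + 3)/(2² + F))/8 = -2 + (((F² - 5) + 3)/(4 + F))/8 = -2 + (((-5 + F²) + 3)/(4 + F))/8 = -2 + ((-2 + F²)/(4 + F))/8 = -2 + (-2 + F²)/(8*(4 + F)))
f(-4)*H(K(-3, -4)) = (-4)²*((-66 + 1² - 16*1)/(8*(4 + 1))) = 16*((⅛)*(-66 + 1 - 16)/5) = 16*((⅛)*(⅕)*(-81)) = 16*(-81/40) = -162/5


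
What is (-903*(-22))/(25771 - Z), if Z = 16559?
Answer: 1419/658 ≈ 2.1565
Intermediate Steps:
(-903*(-22))/(25771 - Z) = (-903*(-22))/(25771 - 1*16559) = 19866/(25771 - 16559) = 19866/9212 = 19866*(1/9212) = 1419/658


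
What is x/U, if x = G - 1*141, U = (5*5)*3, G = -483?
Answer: -208/25 ≈ -8.3200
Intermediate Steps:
U = 75 (U = 25*3 = 75)
x = -624 (x = -483 - 1*141 = -483 - 141 = -624)
x/U = -624/75 = -624*1/75 = -208/25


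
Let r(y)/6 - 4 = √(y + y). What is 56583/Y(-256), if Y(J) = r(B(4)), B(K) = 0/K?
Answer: 18861/8 ≈ 2357.6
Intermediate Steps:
B(K) = 0
r(y) = 24 + 6*√2*√y (r(y) = 24 + 6*√(y + y) = 24 + 6*√(2*y) = 24 + 6*(√2*√y) = 24 + 6*√2*√y)
Y(J) = 24 (Y(J) = 24 + 6*√2*√0 = 24 + 6*√2*0 = 24 + 0 = 24)
56583/Y(-256) = 56583/24 = 56583*(1/24) = 18861/8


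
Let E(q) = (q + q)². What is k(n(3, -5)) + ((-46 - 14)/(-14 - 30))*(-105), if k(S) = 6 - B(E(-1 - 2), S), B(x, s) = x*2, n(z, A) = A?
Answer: -2301/11 ≈ -209.18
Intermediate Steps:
E(q) = 4*q² (E(q) = (2*q)² = 4*q²)
B(x, s) = 2*x
k(S) = -66 (k(S) = 6 - 2*4*(-1 - 2)² = 6 - 2*4*(-3)² = 6 - 2*4*9 = 6 - 2*36 = 6 - 1*72 = 6 - 72 = -66)
k(n(3, -5)) + ((-46 - 14)/(-14 - 30))*(-105) = -66 + ((-46 - 14)/(-14 - 30))*(-105) = -66 - 60/(-44)*(-105) = -66 - 60*(-1/44)*(-105) = -66 + (15/11)*(-105) = -66 - 1575/11 = -2301/11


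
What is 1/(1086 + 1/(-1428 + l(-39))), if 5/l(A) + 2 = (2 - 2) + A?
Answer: 58553/63588517 ≈ 0.00092081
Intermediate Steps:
l(A) = 5/(-2 + A) (l(A) = 5/(-2 + ((2 - 2) + A)) = 5/(-2 + (0 + A)) = 5/(-2 + A))
1/(1086 + 1/(-1428 + l(-39))) = 1/(1086 + 1/(-1428 + 5/(-2 - 39))) = 1/(1086 + 1/(-1428 + 5/(-41))) = 1/(1086 + 1/(-1428 + 5*(-1/41))) = 1/(1086 + 1/(-1428 - 5/41)) = 1/(1086 + 1/(-58553/41)) = 1/(1086 - 41/58553) = 1/(63588517/58553) = 58553/63588517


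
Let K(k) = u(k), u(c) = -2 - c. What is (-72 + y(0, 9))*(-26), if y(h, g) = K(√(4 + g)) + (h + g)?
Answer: 1690 + 26*√13 ≈ 1783.7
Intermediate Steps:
K(k) = -2 - k
y(h, g) = -2 + g + h - √(4 + g) (y(h, g) = (-2 - √(4 + g)) + (h + g) = (-2 - √(4 + g)) + (g + h) = -2 + g + h - √(4 + g))
(-72 + y(0, 9))*(-26) = (-72 + (-2 + 9 + 0 - √(4 + 9)))*(-26) = (-72 + (-2 + 9 + 0 - √13))*(-26) = (-72 + (7 - √13))*(-26) = (-65 - √13)*(-26) = 1690 + 26*√13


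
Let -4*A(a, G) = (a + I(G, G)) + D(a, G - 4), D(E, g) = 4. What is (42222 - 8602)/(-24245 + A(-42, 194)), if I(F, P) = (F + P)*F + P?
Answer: -16810/21551 ≈ -0.78001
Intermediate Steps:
I(F, P) = P + F*(F + P) (I(F, P) = F*(F + P) + P = P + F*(F + P))
A(a, G) = -1 - G²/2 - G/4 - a/4 (A(a, G) = -((a + (G + G² + G*G)) + 4)/4 = -((a + (G + G² + G²)) + 4)/4 = -((a + (G + 2*G²)) + 4)/4 = -((G + a + 2*G²) + 4)/4 = -(4 + G + a + 2*G²)/4 = -1 - G²/2 - G/4 - a/4)
(42222 - 8602)/(-24245 + A(-42, 194)) = (42222 - 8602)/(-24245 + (-1 - ½*194² - ¼*194 - ¼*(-42))) = 33620/(-24245 + (-1 - ½*37636 - 97/2 + 21/2)) = 33620/(-24245 + (-1 - 18818 - 97/2 + 21/2)) = 33620/(-24245 - 18857) = 33620/(-43102) = 33620*(-1/43102) = -16810/21551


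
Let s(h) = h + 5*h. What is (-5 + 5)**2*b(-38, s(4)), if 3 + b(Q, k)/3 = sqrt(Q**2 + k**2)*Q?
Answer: 0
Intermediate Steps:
s(h) = 6*h
b(Q, k) = -9 + 3*Q*sqrt(Q**2 + k**2) (b(Q, k) = -9 + 3*(sqrt(Q**2 + k**2)*Q) = -9 + 3*(Q*sqrt(Q**2 + k**2)) = -9 + 3*Q*sqrt(Q**2 + k**2))
(-5 + 5)**2*b(-38, s(4)) = (-5 + 5)**2*(-9 + 3*(-38)*sqrt((-38)**2 + (6*4)**2)) = 0**2*(-9 + 3*(-38)*sqrt(1444 + 24**2)) = 0*(-9 + 3*(-38)*sqrt(1444 + 576)) = 0*(-9 + 3*(-38)*sqrt(2020)) = 0*(-9 + 3*(-38)*(2*sqrt(505))) = 0*(-9 - 228*sqrt(505)) = 0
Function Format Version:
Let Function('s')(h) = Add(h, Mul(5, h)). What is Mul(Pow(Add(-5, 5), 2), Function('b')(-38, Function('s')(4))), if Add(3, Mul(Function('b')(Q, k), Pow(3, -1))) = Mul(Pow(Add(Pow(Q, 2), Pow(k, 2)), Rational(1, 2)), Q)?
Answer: 0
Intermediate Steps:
Function('s')(h) = Mul(6, h)
Function('b')(Q, k) = Add(-9, Mul(3, Q, Pow(Add(Pow(Q, 2), Pow(k, 2)), Rational(1, 2)))) (Function('b')(Q, k) = Add(-9, Mul(3, Mul(Pow(Add(Pow(Q, 2), Pow(k, 2)), Rational(1, 2)), Q))) = Add(-9, Mul(3, Mul(Q, Pow(Add(Pow(Q, 2), Pow(k, 2)), Rational(1, 2))))) = Add(-9, Mul(3, Q, Pow(Add(Pow(Q, 2), Pow(k, 2)), Rational(1, 2)))))
Mul(Pow(Add(-5, 5), 2), Function('b')(-38, Function('s')(4))) = Mul(Pow(Add(-5, 5), 2), Add(-9, Mul(3, -38, Pow(Add(Pow(-38, 2), Pow(Mul(6, 4), 2)), Rational(1, 2))))) = Mul(Pow(0, 2), Add(-9, Mul(3, -38, Pow(Add(1444, Pow(24, 2)), Rational(1, 2))))) = Mul(0, Add(-9, Mul(3, -38, Pow(Add(1444, 576), Rational(1, 2))))) = Mul(0, Add(-9, Mul(3, -38, Pow(2020, Rational(1, 2))))) = Mul(0, Add(-9, Mul(3, -38, Mul(2, Pow(505, Rational(1, 2)))))) = Mul(0, Add(-9, Mul(-228, Pow(505, Rational(1, 2))))) = 0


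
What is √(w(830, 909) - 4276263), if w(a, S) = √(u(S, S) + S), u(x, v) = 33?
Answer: √(-4276263 + √942) ≈ 2067.9*I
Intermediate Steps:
w(a, S) = √(33 + S)
√(w(830, 909) - 4276263) = √(√(33 + 909) - 4276263) = √(√942 - 4276263) = √(-4276263 + √942)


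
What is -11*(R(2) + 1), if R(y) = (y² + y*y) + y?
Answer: -121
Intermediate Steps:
R(y) = y + 2*y² (R(y) = (y² + y²) + y = 2*y² + y = y + 2*y²)
-11*(R(2) + 1) = -11*(2*(1 + 2*2) + 1) = -11*(2*(1 + 4) + 1) = -11*(2*5 + 1) = -11*(10 + 1) = -11*11 = -121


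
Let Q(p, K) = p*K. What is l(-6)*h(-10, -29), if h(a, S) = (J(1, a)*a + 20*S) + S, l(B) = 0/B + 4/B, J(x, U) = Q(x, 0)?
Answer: 406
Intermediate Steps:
Q(p, K) = K*p
J(x, U) = 0 (J(x, U) = 0*x = 0)
l(B) = 4/B (l(B) = 0 + 4/B = 4/B)
h(a, S) = 21*S (h(a, S) = (0*a + 20*S) + S = (0 + 20*S) + S = 20*S + S = 21*S)
l(-6)*h(-10, -29) = (4/(-6))*(21*(-29)) = (4*(-⅙))*(-609) = -⅔*(-609) = 406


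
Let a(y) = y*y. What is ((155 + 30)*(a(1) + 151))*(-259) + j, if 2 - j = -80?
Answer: -7282998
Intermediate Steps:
j = 82 (j = 2 - 1*(-80) = 2 + 80 = 82)
a(y) = y²
((155 + 30)*(a(1) + 151))*(-259) + j = ((155 + 30)*(1² + 151))*(-259) + 82 = (185*(1 + 151))*(-259) + 82 = (185*152)*(-259) + 82 = 28120*(-259) + 82 = -7283080 + 82 = -7282998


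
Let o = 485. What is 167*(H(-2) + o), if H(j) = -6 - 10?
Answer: 78323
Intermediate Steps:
H(j) = -16
167*(H(-2) + o) = 167*(-16 + 485) = 167*469 = 78323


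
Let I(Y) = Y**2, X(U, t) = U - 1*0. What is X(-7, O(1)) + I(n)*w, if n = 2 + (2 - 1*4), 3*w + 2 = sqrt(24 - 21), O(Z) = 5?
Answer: -7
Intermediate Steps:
w = -2/3 + sqrt(3)/3 (w = -2/3 + sqrt(24 - 21)/3 = -2/3 + sqrt(3)/3 ≈ -0.089316)
X(U, t) = U (X(U, t) = U + 0 = U)
n = 0 (n = 2 + (2 - 4) = 2 - 2 = 0)
X(-7, O(1)) + I(n)*w = -7 + 0**2*(-2/3 + sqrt(3)/3) = -7 + 0*(-2/3 + sqrt(3)/3) = -7 + 0 = -7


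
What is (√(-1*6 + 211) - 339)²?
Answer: (339 - √205)² ≈ 1.0542e+5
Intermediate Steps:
(√(-1*6 + 211) - 339)² = (√(-6 + 211) - 339)² = (√205 - 339)² = (-339 + √205)²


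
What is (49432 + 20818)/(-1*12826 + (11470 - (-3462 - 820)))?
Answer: 35125/1463 ≈ 24.009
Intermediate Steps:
(49432 + 20818)/(-1*12826 + (11470 - (-3462 - 820))) = 70250/(-12826 + (11470 - 1*(-4282))) = 70250/(-12826 + (11470 + 4282)) = 70250/(-12826 + 15752) = 70250/2926 = 70250*(1/2926) = 35125/1463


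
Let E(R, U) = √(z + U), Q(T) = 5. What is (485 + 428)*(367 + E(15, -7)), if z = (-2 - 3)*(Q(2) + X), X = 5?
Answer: 335071 + 913*I*√57 ≈ 3.3507e+5 + 6893.0*I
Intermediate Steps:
z = -50 (z = (-2 - 3)*(5 + 5) = -5*10 = -50)
E(R, U) = √(-50 + U)
(485 + 428)*(367 + E(15, -7)) = (485 + 428)*(367 + √(-50 - 7)) = 913*(367 + √(-57)) = 913*(367 + I*√57) = 335071 + 913*I*√57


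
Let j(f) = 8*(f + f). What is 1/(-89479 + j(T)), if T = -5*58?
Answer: -1/94119 ≈ -1.0625e-5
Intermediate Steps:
T = -290
j(f) = 16*f (j(f) = 8*(2*f) = 16*f)
1/(-89479 + j(T)) = 1/(-89479 + 16*(-290)) = 1/(-89479 - 4640) = 1/(-94119) = -1/94119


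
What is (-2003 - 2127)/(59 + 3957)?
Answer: -2065/2008 ≈ -1.0284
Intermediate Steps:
(-2003 - 2127)/(59 + 3957) = -4130/4016 = -4130*1/4016 = -2065/2008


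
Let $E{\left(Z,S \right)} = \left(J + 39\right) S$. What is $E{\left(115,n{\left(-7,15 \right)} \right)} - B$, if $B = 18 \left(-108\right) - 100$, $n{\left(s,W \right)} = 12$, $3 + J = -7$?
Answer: $2392$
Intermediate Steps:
$J = -10$ ($J = -3 - 7 = -10$)
$E{\left(Z,S \right)} = 29 S$ ($E{\left(Z,S \right)} = \left(-10 + 39\right) S = 29 S$)
$B = -2044$ ($B = -1944 - 100 = -2044$)
$E{\left(115,n{\left(-7,15 \right)} \right)} - B = 29 \cdot 12 - -2044 = 348 + 2044 = 2392$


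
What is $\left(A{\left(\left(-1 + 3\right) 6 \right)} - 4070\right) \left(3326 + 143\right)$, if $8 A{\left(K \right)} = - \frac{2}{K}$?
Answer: $- \frac{677707309}{48} \approx -1.4119 \cdot 10^{7}$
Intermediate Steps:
$A{\left(K \right)} = - \frac{1}{4 K}$ ($A{\left(K \right)} = \frac{\left(-2\right) \frac{1}{K}}{8} = - \frac{1}{4 K}$)
$\left(A{\left(\left(-1 + 3\right) 6 \right)} - 4070\right) \left(3326 + 143\right) = \left(- \frac{1}{4 \left(-1 + 3\right) 6} - 4070\right) \left(3326 + 143\right) = \left(- \frac{1}{4 \cdot 2 \cdot 6} - 4070\right) 3469 = \left(- \frac{1}{4 \cdot 12} - 4070\right) 3469 = \left(\left(- \frac{1}{4}\right) \frac{1}{12} - 4070\right) 3469 = \left(- \frac{1}{48} - 4070\right) 3469 = \left(- \frac{195361}{48}\right) 3469 = - \frac{677707309}{48}$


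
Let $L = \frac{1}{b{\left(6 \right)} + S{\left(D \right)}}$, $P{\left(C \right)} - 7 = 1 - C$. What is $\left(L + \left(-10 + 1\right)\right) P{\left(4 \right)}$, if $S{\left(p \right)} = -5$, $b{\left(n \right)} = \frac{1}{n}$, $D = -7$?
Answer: $- \frac{1068}{29} \approx -36.828$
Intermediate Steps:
$P{\left(C \right)} = 8 - C$ ($P{\left(C \right)} = 7 - \left(-1 + C\right) = 8 - C$)
$L = - \frac{6}{29}$ ($L = \frac{1}{\frac{1}{6} - 5} = \frac{1}{- \frac{29}{6}} = - \frac{6}{29} \approx -0.2069$)
$\left(L + \left(-10 + 1\right)\right) P{\left(4 \right)} = \left(- \frac{6}{29} + \left(-10 + 1\right)\right) \left(8 - 4\right) = \left(- \frac{6}{29} - 9\right) \left(8 - 4\right) = \left(- \frac{267}{29}\right) 4 = - \frac{1068}{29}$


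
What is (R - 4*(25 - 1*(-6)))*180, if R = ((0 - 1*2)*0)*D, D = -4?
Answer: -22320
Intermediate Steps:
R = 0 (R = ((0 - 1*2)*0)*(-4) = ((0 - 2)*0)*(-4) = -2*0*(-4) = 0*(-4) = 0)
(R - 4*(25 - 1*(-6)))*180 = (0 - 4*(25 - 1*(-6)))*180 = (0 - 4*(25 + 6))*180 = (0 - 4*31)*180 = (0 - 124)*180 = -124*180 = -22320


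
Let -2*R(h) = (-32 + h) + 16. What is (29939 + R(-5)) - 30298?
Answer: -697/2 ≈ -348.50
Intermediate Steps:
R(h) = 8 - h/2 (R(h) = -((-32 + h) + 16)/2 = -(-16 + h)/2 = 8 - h/2)
(29939 + R(-5)) - 30298 = (29939 + (8 - ½*(-5))) - 30298 = (29939 + (8 + 5/2)) - 30298 = (29939 + 21/2) - 30298 = 59899/2 - 30298 = -697/2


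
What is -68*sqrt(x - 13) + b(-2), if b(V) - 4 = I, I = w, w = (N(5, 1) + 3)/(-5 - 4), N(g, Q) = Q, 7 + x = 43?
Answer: 32/9 - 68*sqrt(23) ≈ -322.56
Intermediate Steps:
x = 36 (x = -7 + 43 = 36)
w = -4/9 (w = (1 + 3)/(-5 - 4) = 4/(-9) = 4*(-1/9) = -4/9 ≈ -0.44444)
I = -4/9 ≈ -0.44444
b(V) = 32/9 (b(V) = 4 - 4/9 = 32/9)
-68*sqrt(x - 13) + b(-2) = -68*sqrt(36 - 13) + 32/9 = -68*sqrt(23) + 32/9 = 32/9 - 68*sqrt(23)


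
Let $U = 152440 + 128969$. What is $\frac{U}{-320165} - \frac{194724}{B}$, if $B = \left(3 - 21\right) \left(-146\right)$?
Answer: $- \frac{1752315342}{23372045} \approx -74.975$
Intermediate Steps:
$B = 2628$ ($B = \left(-18\right) \left(-146\right) = 2628$)
$U = 281409$
$\frac{U}{-320165} - \frac{194724}{B} = \frac{281409}{-320165} - \frac{194724}{2628} = 281409 \left(- \frac{1}{320165}\right) - \frac{5409}{73} = - \frac{281409}{320165} - \frac{5409}{73} = - \frac{1752315342}{23372045}$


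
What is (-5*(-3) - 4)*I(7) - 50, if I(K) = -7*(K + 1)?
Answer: -666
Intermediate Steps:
I(K) = -7 - 7*K (I(K) = -7*(1 + K) = -7 - 7*K)
(-5*(-3) - 4)*I(7) - 50 = (-5*(-3) - 4)*(-7 - 7*7) - 50 = (15 - 4)*(-7 - 49) - 50 = 11*(-56) - 50 = -616 - 50 = -666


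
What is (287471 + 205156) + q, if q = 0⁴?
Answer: 492627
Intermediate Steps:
q = 0
(287471 + 205156) + q = (287471 + 205156) + 0 = 492627 + 0 = 492627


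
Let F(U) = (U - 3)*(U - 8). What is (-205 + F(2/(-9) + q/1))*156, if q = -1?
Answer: -699452/27 ≈ -25906.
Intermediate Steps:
F(U) = (-8 + U)*(-3 + U) (F(U) = (-3 + U)*(-8 + U) = (-8 + U)*(-3 + U))
(-205 + F(2/(-9) + q/1))*156 = (-205 + (24 + (2/(-9) - 1/1)² - 11*(2/(-9) - 1/1)))*156 = (-205 + (24 + (2*(-⅑) - 1*1)² - 11*(2*(-⅑) - 1*1)))*156 = (-205 + (24 + (-2/9 - 1)² - 11*(-2/9 - 1)))*156 = (-205 + (24 + (-11/9)² - 11*(-11/9)))*156 = (-205 + (24 + 121/81 + 121/9))*156 = (-205 + 3154/81)*156 = -13451/81*156 = -699452/27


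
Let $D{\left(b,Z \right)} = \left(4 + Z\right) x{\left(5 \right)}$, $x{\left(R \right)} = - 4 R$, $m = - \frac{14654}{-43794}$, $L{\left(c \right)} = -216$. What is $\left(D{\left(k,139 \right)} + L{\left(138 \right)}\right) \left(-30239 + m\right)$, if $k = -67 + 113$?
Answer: $\frac{2036730508256}{21897} \approx 9.3014 \cdot 10^{7}$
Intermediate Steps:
$m = \frac{7327}{21897}$ ($m = \left(-14654\right) \left(- \frac{1}{43794}\right) = \frac{7327}{21897} \approx 0.33461$)
$k = 46$
$D{\left(b,Z \right)} = -80 - 20 Z$ ($D{\left(b,Z \right)} = \left(4 + Z\right) \left(\left(-4\right) 5\right) = \left(4 + Z\right) \left(-20\right) = -80 - 20 Z$)
$\left(D{\left(k,139 \right)} + L{\left(138 \right)}\right) \left(-30239 + m\right) = \left(\left(-80 - 2780\right) - 216\right) \left(-30239 + \frac{7327}{21897}\right) = \left(\left(-80 - 2780\right) - 216\right) \left(- \frac{662136056}{21897}\right) = \left(-2860 - 216\right) \left(- \frac{662136056}{21897}\right) = \left(-3076\right) \left(- \frac{662136056}{21897}\right) = \frac{2036730508256}{21897}$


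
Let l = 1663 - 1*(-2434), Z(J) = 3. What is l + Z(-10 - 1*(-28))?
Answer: 4100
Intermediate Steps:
l = 4097 (l = 1663 + 2434 = 4097)
l + Z(-10 - 1*(-28)) = 4097 + 3 = 4100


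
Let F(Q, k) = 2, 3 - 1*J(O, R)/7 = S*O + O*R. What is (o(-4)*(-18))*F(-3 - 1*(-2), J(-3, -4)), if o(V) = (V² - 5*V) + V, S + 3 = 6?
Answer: -1152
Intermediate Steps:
S = 3 (S = -3 + 6 = 3)
o(V) = V² - 4*V
J(O, R) = 21 - 21*O - 7*O*R (J(O, R) = 21 - 7*(3*O + O*R) = 21 + (-21*O - 7*O*R) = 21 - 21*O - 7*O*R)
(o(-4)*(-18))*F(-3 - 1*(-2), J(-3, -4)) = (-4*(-4 - 4)*(-18))*2 = (-4*(-8)*(-18))*2 = (32*(-18))*2 = -576*2 = -1152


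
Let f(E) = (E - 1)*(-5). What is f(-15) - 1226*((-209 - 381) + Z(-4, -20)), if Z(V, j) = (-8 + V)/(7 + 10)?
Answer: 12312852/17 ≈ 7.2429e+5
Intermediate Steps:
Z(V, j) = -8/17 + V/17 (Z(V, j) = (-8 + V)/17 = (-8 + V)*(1/17) = -8/17 + V/17)
f(E) = 5 - 5*E (f(E) = (-1 + E)*(-5) = 5 - 5*E)
f(-15) - 1226*((-209 - 381) + Z(-4, -20)) = (5 - 5*(-15)) - 1226*((-209 - 381) + (-8/17 + (1/17)*(-4))) = (5 + 75) - 1226*(-590 + (-8/17 - 4/17)) = 80 - 1226*(-590 - 12/17) = 80 - 1226*(-10042/17) = 80 + 12311492/17 = 12312852/17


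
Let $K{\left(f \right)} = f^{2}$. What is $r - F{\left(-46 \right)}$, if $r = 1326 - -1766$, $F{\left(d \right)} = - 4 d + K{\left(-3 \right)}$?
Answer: $2899$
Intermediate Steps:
$F{\left(d \right)} = 9 - 4 d$ ($F{\left(d \right)} = - 4 d + \left(-3\right)^{2} = - 4 d + 9 = 9 - 4 d$)
$r = 3092$ ($r = 1326 + 1766 = 3092$)
$r - F{\left(-46 \right)} = 3092 - \left(9 - -184\right) = 3092 - \left(9 + 184\right) = 3092 - 193 = 2899$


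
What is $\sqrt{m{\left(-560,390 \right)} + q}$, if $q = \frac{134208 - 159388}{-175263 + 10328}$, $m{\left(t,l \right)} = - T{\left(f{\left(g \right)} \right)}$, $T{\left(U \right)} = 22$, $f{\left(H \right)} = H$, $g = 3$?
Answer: $\frac{i \sqrt{23773005186}}{32987} \approx 4.6741 i$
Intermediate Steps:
$m{\left(t,l \right)} = -22$ ($m{\left(t,l \right)} = \left(-1\right) 22 = -22$)
$q = \frac{5036}{32987}$ ($q = - \frac{25180}{-164935} = \left(-25180\right) \left(- \frac{1}{164935}\right) = \frac{5036}{32987} \approx 0.15267$)
$\sqrt{m{\left(-560,390 \right)} + q} = \sqrt{-22 + \frac{5036}{32987}} = \sqrt{- \frac{720678}{32987}} = \frac{i \sqrt{23773005186}}{32987}$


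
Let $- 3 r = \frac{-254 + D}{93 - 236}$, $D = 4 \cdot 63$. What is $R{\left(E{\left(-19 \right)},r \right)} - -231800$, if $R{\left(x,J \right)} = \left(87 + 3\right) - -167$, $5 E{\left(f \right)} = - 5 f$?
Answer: $232057$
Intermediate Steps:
$D = 252$
$r = - \frac{2}{429}$ ($r = - \frac{\left(-254 + 252\right) \frac{1}{93 - 236}}{3} = - \frac{\left(-2\right) \frac{1}{-143}}{3} = - \frac{\left(-2\right) \left(- \frac{1}{143}\right)}{3} = \left(- \frac{1}{3}\right) \frac{2}{143} = - \frac{2}{429} \approx -0.004662$)
$E{\left(f \right)} = - f$ ($E{\left(f \right)} = \frac{\left(-5\right) f}{5} = - f$)
$R{\left(x,J \right)} = 257$ ($R{\left(x,J \right)} = 90 + 167 = 257$)
$R{\left(E{\left(-19 \right)},r \right)} - -231800 = 257 - -231800 = 257 + 231800 = 232057$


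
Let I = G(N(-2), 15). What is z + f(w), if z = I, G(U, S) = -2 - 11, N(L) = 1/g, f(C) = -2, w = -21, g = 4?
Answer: -15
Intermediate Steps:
N(L) = 1/4
G(U, S) = -13
I = -13
z = -13
z + f(w) = -13 - 2 = -15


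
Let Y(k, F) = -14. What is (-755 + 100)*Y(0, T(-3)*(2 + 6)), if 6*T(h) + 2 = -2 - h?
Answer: 9170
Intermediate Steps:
T(h) = -2/3 - h/6 (T(h) = -1/3 + (-2 - h)/6 = -1/3 + (-1/3 - h/6) = -2/3 - h/6)
(-755 + 100)*Y(0, T(-3)*(2 + 6)) = (-755 + 100)*(-14) = -655*(-14) = 9170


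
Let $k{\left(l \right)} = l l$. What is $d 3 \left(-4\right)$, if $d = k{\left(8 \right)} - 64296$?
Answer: $770784$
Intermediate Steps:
$k{\left(l \right)} = l^{2}$
$d = -64232$ ($d = 8^{2} - 64296 = 64 - 64296 = -64232$)
$d 3 \left(-4\right) = - 64232 \cdot 3 \left(-4\right) = \left(-64232\right) \left(-12\right) = 770784$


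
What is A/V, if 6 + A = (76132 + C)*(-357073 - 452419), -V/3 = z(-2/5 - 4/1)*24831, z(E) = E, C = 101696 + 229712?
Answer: -824750924215/819423 ≈ -1.0065e+6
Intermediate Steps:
C = 331408
V = 1638846/5 (V = -3*(-2/5 - 4/1)*24831 = -3*(-2*1/5 - 4*1)*24831 = -3*(-2/5 - 4)*24831 = -(-66)*24831/5 = -3*(-546282/5) = 1638846/5 ≈ 3.2777e+5)
A = -329900369686 (A = -6 + (76132 + 331408)*(-357073 - 452419) = -6 + 407540*(-809492) = -6 - 329900369680 = -329900369686)
A/V = -329900369686/1638846/5 = -329900369686*5/1638846 = -824750924215/819423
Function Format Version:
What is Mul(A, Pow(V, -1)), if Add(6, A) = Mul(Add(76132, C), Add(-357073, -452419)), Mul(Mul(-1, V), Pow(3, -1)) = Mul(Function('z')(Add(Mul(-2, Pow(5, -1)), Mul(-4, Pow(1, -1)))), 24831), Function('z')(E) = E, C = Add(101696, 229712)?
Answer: Rational(-824750924215, 819423) ≈ -1.0065e+6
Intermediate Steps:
C = 331408
V = Rational(1638846, 5) (V = Mul(-3, Mul(Add(Mul(-2, Pow(5, -1)), Mul(-4, Pow(1, -1))), 24831)) = Mul(-3, Mul(Add(Mul(-2, Rational(1, 5)), Mul(-4, 1)), 24831)) = Mul(-3, Mul(Add(Rational(-2, 5), -4), 24831)) = Mul(-3, Mul(Rational(-22, 5), 24831)) = Mul(-3, Rational(-546282, 5)) = Rational(1638846, 5) ≈ 3.2777e+5)
A = -329900369686 (A = Add(-6, Mul(Add(76132, 331408), Add(-357073, -452419))) = Add(-6, Mul(407540, -809492)) = Add(-6, -329900369680) = -329900369686)
Mul(A, Pow(V, -1)) = Mul(-329900369686, Pow(Rational(1638846, 5), -1)) = Mul(-329900369686, Rational(5, 1638846)) = Rational(-824750924215, 819423)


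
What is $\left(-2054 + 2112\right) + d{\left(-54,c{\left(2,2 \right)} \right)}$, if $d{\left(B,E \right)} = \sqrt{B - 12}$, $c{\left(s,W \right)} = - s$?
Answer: $58 + i \sqrt{66} \approx 58.0 + 8.124 i$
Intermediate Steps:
$d{\left(B,E \right)} = \sqrt{-12 + B}$
$\left(-2054 + 2112\right) + d{\left(-54,c{\left(2,2 \right)} \right)} = \left(-2054 + 2112\right) + \sqrt{-12 - 54} = 58 + \sqrt{-66} = 58 + i \sqrt{66}$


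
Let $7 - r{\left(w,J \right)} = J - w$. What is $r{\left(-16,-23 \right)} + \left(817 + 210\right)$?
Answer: $1041$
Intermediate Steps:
$r{\left(w,J \right)} = 7 + w - J$ ($r{\left(w,J \right)} = 7 - \left(J - w\right) = 7 + w - J$)
$r{\left(-16,-23 \right)} + \left(817 + 210\right) = \left(7 - 16 - -23\right) + \left(817 + 210\right) = \left(7 - 16 + 23\right) + 1027 = 14 + 1027 = 1041$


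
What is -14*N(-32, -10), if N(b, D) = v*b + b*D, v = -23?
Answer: -14784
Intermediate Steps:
N(b, D) = -23*b + D*b (N(b, D) = -23*b + b*D = -23*b + D*b)
-14*N(-32, -10) = -(-448)*(-23 - 10) = -(-448)*(-33) = -14*1056 = -14784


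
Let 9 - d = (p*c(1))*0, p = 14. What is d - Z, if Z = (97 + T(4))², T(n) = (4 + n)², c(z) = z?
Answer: -25912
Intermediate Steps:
d = 9 (d = 9 - 14*1*0 = 9 - 14*0 = 9 - 1*0 = 9 + 0 = 9)
Z = 25921 (Z = (97 + (4 + 4)²)² = (97 + 8²)² = (97 + 64)² = 161² = 25921)
d - Z = 9 - 1*25921 = 9 - 25921 = -25912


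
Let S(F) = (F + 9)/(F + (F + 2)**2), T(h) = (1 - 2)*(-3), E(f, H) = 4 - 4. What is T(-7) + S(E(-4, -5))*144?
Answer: 327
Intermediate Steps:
E(f, H) = 0
T(h) = 3 (T(h) = -1*(-3) = 3)
S(F) = (9 + F)/(F + (2 + F)**2)
T(-7) + S(E(-4, -5))*144 = 3 + ((9 + 0)/(0 + (2 + 0)**2))*144 = 3 + (9/(0 + 2**2))*144 = 3 + (9/(0 + 4))*144 = 3 + (9/4)*144 = 3 + 324 = 327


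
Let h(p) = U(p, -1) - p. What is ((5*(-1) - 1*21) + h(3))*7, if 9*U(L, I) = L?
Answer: -602/3 ≈ -200.67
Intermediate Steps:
U(L, I) = L/9
h(p) = -8*p/9 (h(p) = p/9 - p = -8*p/9)
((5*(-1) - 1*21) + h(3))*7 = ((5*(-1) - 1*21) - 8/9*3)*7 = ((-5 - 21) - 8/3)*7 = (-26 - 8/3)*7 = -86/3*7 = -602/3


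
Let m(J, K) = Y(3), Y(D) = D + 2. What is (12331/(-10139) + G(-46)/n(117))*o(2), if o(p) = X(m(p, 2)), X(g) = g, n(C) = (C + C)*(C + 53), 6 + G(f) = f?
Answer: -9443354/1551267 ≈ -6.0875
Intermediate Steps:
Y(D) = 2 + D
G(f) = -6 + f
n(C) = 2*C*(53 + C) (n(C) = (2*C)*(53 + C) = 2*C*(53 + C))
m(J, K) = 5 (m(J, K) = 2 + 3 = 5)
o(p) = 5
(12331/(-10139) + G(-46)/n(117))*o(2) = (12331/(-10139) + (-6 - 46)/((2*117*(53 + 117))))*5 = (12331*(-1/10139) - 52/(2*117*170))*5 = (-12331/10139 - 52/39780)*5 = (-12331/10139 - 52*1/39780)*5 = (-12331/10139 - 1/765)*5 = -9443354/7756335*5 = -9443354/1551267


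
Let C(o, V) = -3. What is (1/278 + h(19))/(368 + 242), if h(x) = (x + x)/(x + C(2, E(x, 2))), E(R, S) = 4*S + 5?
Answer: 529/135664 ≈ 0.0038993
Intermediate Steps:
E(R, S) = 5 + 4*S
h(x) = 2*x/(-3 + x) (h(x) = (x + x)/(x - 3) = (2*x)/(-3 + x) = 2*x/(-3 + x))
(1/278 + h(19))/(368 + 242) = (1/278 + 2*19/(-3 + 19))/(368 + 242) = (1/278 + 2*19/16)/610 = (1/278 + 2*19*(1/16))*(1/610) = (1/278 + 19/8)*(1/610) = (2645/1112)*(1/610) = 529/135664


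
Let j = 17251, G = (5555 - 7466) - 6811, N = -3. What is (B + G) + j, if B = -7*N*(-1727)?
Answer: -27738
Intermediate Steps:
G = -8722 (G = -1911 - 6811 = -8722)
B = -36267 (B = -7*(-3)*(-1727) = 21*(-1727) = -36267)
(B + G) + j = (-36267 - 8722) + 17251 = -44989 + 17251 = -27738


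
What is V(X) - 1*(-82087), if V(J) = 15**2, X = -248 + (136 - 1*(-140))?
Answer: 82312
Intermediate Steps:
X = 28 (X = -248 + (136 + 140) = -248 + 276 = 28)
V(J) = 225
V(X) - 1*(-82087) = 225 - 1*(-82087) = 225 + 82087 = 82312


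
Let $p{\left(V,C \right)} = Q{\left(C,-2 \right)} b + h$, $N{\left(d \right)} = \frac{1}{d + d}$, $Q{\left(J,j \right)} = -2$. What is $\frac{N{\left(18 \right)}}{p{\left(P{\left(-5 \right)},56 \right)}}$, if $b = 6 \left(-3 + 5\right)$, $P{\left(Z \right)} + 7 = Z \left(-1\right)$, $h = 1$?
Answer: $- \frac{1}{828} \approx -0.0012077$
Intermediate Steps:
$P{\left(Z \right)} = -7 - Z$ ($P{\left(Z \right)} = -7 + Z \left(-1\right) = -7 - Z$)
$N{\left(d \right)} = \frac{1}{2 d}$
$b = 12$ ($b = 6 \cdot 2 = 12$)
$p{\left(V,C \right)} = -23$ ($p{\left(V,C \right)} = \left(-2\right) 12 + 1 = -24 + 1 = -23$)
$\frac{N{\left(18 \right)}}{p{\left(P{\left(-5 \right)},56 \right)}} = \frac{\frac{1}{2} \cdot \frac{1}{18}}{-23} = \frac{1}{2} \cdot \frac{1}{18} \left(- \frac{1}{23}\right) = \frac{1}{36} \left(- \frac{1}{23}\right) = - \frac{1}{828}$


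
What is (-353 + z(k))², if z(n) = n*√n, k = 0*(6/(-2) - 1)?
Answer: 124609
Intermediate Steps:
k = 0 (k = 0*(6*(-½) - 1) = 0*(-3 - 1) = 0*(-4) = 0)
z(n) = n^(3/2)
(-353 + z(k))² = (-353 + 0^(3/2))² = (-353 + 0)² = (-353)² = 124609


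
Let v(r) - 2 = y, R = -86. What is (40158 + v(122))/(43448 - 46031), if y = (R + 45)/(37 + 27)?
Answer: -856733/55104 ≈ -15.548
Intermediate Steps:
y = -41/64 (y = (-86 + 45)/(37 + 27) = -41/64 ≈ -0.64063)
v(r) = 87/64 (v(r) = 2 - 41/64 = 87/64)
(40158 + v(122))/(43448 - 46031) = (40158 + 87/64)/(43448 - 46031) = (2570199/64)/(-2583) = (2570199/64)*(-1/2583) = -856733/55104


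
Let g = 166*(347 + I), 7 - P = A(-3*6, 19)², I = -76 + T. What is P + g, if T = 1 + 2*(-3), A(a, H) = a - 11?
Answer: 43322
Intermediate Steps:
A(a, H) = -11 + a
T = -5 (T = 1 - 6 = -5)
I = -81 (I = -76 - 5 = -81)
P = -834 (P = 7 - (-11 - 3*6)² = 7 - (-11 - 18)² = 7 - 1*(-29)² = 7 - 1*841 = 7 - 841 = -834)
g = 44156 (g = 166*(347 - 81) = 166*266 = 44156)
P + g = -834 + 44156 = 43322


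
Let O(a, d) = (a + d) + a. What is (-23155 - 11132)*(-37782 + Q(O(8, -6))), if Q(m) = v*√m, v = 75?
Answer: 1295431434 - 2571525*√10 ≈ 1.2873e+9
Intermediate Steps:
O(a, d) = d + 2*a
Q(m) = 75*√m
(-23155 - 11132)*(-37782 + Q(O(8, -6))) = (-23155 - 11132)*(-37782 + 75*√(-6 + 2*8)) = -34287*(-37782 + 75*√(-6 + 16)) = -34287*(-37782 + 75*√10) = 1295431434 - 2571525*√10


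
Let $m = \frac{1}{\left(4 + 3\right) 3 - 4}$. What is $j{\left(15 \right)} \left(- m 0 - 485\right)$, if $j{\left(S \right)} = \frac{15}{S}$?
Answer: $-485$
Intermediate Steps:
$m = \frac{1}{17}$ ($m = \frac{1}{7 \cdot 3 - 4} = \frac{1}{21 - 4} = \frac{1}{17} \approx 0.058824$)
$j{\left(15 \right)} \left(- m 0 - 485\right) = \frac{15}{15} \left(\left(-1\right) \frac{1}{17} \cdot 0 - 485\right) = 15 \cdot \frac{1}{15} \left(\left(- \frac{1}{17}\right) 0 - 485\right) = 1 \left(0 - 485\right) = 1 \left(-485\right) = -485$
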